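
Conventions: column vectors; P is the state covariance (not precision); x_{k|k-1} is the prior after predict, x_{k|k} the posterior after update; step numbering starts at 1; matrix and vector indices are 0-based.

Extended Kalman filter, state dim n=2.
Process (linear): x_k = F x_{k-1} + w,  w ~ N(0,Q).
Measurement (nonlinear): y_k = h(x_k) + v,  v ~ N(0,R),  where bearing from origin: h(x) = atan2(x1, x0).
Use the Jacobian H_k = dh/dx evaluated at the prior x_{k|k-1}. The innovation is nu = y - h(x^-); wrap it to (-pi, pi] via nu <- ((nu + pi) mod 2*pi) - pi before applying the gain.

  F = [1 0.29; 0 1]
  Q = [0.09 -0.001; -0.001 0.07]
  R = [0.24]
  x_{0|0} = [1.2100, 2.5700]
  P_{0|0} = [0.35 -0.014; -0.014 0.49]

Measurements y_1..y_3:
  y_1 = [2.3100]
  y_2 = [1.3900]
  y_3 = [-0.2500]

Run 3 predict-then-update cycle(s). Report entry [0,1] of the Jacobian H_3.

H_jac[0,1] = 0.1661

step 1: x^-=[1.9553, 2.5700]  P^-=[0.4731 0.1271; 0.1271 0.5600]  H_jac=[-0.2464 0.1875]  S=[0.2767]  K=[-0.3353; 0.2663]  nu=[1.3896]  x^+=[1.4894, 2.9400]  P^+=[0.4420 0.1518; 0.1518 0.5404]
step 2: x^-=[2.3420, 2.9400]  P^-=[0.6655 0.3075; 0.3075 0.6104]  H_jac=[-0.2081 0.1658]  S=[0.2644]  K=[-0.3310; 0.1407]  nu=[0.4919]  x^+=[2.1792, 3.0092]  P^+=[0.6365 0.3198; 0.3198 0.6051]
step 3: x^-=[3.0519, 3.0092]  P^-=[0.9629 0.4943; 0.4943 0.6751]  H_jac=[-0.1638 0.1661]  S=[0.2576]  K=[-0.2936; 0.1211]  nu=[-1.0284]  x^+=[3.3538, 2.8847]  P^+=[0.9407 0.5035; 0.5035 0.6714]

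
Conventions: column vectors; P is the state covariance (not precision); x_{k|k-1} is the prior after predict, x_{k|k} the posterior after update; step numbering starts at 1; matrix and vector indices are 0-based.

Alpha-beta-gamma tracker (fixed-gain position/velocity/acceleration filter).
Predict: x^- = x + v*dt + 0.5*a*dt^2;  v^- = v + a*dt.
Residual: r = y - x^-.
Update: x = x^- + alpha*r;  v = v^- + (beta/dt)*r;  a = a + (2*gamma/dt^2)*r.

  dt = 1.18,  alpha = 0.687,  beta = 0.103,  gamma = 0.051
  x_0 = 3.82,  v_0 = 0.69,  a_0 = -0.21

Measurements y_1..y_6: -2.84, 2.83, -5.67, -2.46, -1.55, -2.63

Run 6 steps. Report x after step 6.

step 1: x_pred=4.4880  r=-7.3280  x^+=-0.5463  v^+=-0.1974  a^+=-0.7468
step 2: x_pred=-1.2993  r=4.1293  x^+=1.5375  v^+=-0.7182  a^+=-0.4443
step 3: x_pred=0.3807  r=-6.0507  x^+=-3.7761  v^+=-1.7707  a^+=-0.8876
step 4: x_pred=-6.4835  r=4.0235  x^+=-3.7194  v^+=-2.4668  a^+=-0.5928
step 5: x_pred=-7.0429  r=5.4929  x^+=-3.2693  v^+=-2.6869  a^+=-0.1904
step 6: x_pred=-6.5724  r=3.9424  x^+=-3.8640  v^+=-2.5675  a^+=0.0984

x_post = -3.8640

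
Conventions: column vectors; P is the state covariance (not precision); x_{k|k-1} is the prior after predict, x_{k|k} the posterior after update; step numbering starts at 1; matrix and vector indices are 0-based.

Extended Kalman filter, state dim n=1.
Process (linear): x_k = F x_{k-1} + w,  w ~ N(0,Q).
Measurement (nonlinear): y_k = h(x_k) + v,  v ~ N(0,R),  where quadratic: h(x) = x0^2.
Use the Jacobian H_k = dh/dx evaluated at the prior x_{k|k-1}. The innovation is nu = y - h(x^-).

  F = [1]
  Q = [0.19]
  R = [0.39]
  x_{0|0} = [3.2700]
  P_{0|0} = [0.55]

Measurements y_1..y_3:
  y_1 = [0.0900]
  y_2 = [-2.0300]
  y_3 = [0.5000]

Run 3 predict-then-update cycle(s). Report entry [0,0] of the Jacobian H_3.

step 1: x^-=[3.2700]  P^-=[0.7400]  H_jac=[6.5400]  S=[32.0410]  K=[0.1510]  nu=[-10.6029]  x^+=[1.6685]  P^+=[0.0090]
step 2: x^-=[1.6685]  P^-=[0.1990]  H_jac=[3.3370]  S=[2.6060]  K=[0.2548]  nu=[-4.8139]  x^+=[0.4418]  P^+=[0.0298]
step 3: x^-=[0.4418]  P^-=[0.2198]  H_jac=[0.8836]  S=[0.5616]  K=[0.3458]  nu=[0.3048]  x^+=[0.5472]  P^+=[0.1526]

H_jac[0,0] = 0.8836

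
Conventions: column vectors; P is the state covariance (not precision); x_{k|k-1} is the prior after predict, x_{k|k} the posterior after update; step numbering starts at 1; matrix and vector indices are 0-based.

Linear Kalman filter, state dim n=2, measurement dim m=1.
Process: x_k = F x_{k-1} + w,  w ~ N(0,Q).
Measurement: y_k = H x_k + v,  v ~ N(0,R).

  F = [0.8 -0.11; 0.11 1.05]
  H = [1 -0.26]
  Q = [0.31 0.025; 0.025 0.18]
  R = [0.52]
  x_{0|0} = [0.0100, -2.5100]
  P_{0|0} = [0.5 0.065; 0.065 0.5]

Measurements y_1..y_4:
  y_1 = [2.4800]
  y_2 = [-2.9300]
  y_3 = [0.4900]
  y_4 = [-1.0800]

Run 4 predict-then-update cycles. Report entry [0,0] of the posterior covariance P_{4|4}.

P_post[0,0] = 0.2759

step 1: x^-=[0.2841, -2.6344]  P^-=[0.6246 0.0651; 0.0651 0.7523]  S=[1.1616]  K=[0.5231; -0.1124]  nu=[1.5110]  x^+=[1.0745, -2.8042]  P^+=[0.3067 0.1334; 0.1334 0.7376]
step 2: x^-=[1.1681, -2.8262]  P^-=[0.4917 0.0772; 0.0772 1.0278]  S=[1.0411]  K=[0.4531; -0.1825]  nu=[-4.8329]  x^+=[-1.0215, -1.9441]  P^+=[0.2780 0.1633; 0.1633 0.9931]
step 3: x^-=[-0.6034, -2.1536]  P^-=[0.4712 0.0700; 0.0700 1.3160]  S=[1.0438]  K=[0.4340; -0.2608]  nu=[0.5334]  x^+=[-0.3718, -2.2927]  P^+=[0.2746 0.1881; 0.1881 1.2450]
step 4: x^-=[-0.0453, -2.4483]  P^-=[0.4677 0.0611; 0.0611 1.5994]  S=[1.0641]  K=[0.4246; -0.3334]  nu=[-1.6713]  x^+=[-0.7549, -1.8911]  P^+=[0.2759 0.2117; 0.2117 1.4811]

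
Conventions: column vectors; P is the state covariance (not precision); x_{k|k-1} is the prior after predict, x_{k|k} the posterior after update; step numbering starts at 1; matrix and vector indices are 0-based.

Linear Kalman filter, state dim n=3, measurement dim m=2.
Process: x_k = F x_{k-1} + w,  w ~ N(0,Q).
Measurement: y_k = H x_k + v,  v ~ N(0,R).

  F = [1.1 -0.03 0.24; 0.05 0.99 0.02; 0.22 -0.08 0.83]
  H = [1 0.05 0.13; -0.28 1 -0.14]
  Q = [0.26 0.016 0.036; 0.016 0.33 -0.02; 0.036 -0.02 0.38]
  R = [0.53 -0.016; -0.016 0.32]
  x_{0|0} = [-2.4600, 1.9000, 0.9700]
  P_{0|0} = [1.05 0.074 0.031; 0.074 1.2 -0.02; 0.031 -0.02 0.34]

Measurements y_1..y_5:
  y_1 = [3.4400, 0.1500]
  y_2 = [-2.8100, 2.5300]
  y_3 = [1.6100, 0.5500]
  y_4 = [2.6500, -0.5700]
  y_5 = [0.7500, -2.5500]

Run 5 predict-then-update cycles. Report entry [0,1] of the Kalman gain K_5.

K[0,1] = -0.0528

step 1: x^-=[-2.5302, 1.7774, 0.1119]  P^-=[1.5629 0.1165 0.3845; 0.1165 1.5155 -0.0970; 0.3845 -0.0970 0.6841]  S=[2.2187 -0.3552; -0.3552 1.9635]  K=[0.7199 -0.0607; 0.2090 0.7999; 0.1923 -0.1182]  nu=[5.8668, -2.3202]  x^+=[1.8341, 1.1478, 1.5143]  P^+=[0.3748 0.0781 0.0289; 0.0781 0.2808 0.0454; 0.0289 0.0454 0.5585]
step 2: x^-=[2.3466, 1.2583, 1.5686]  P^-=[0.7555 0.1276 0.2572; 0.1276 0.6160 0.0264; 0.2572 0.0264 0.7865]  S=[1.3803 -0.1274; -0.1274 0.9520]  K=[0.5716 -0.0495; 0.1753 0.6291; 0.2493 -0.1302]  nu=[-5.4234, 2.1483]  x^+=[-0.8599, 1.6592, -0.0635]  P^+=[0.2949 0.0636 0.0433; 0.0636 0.2249 0.0611; 0.0433 0.0611 0.6762]
step 3: x^-=[-1.0109, 1.5984, -0.3746]  P^-=[0.6738 0.1140 0.2757; 0.1140 0.5602 0.0424; 0.2757 0.0424 0.8670]  S=[1.3035 -0.1235; -0.1235 0.8960]  K=[0.5439 -0.0515; 0.1706 0.6066; 0.2868 -0.1348]  nu=[2.5897, -1.3839]  x^+=[0.4689, 1.2008, 0.5547]  P^+=[0.2789 0.0606 0.0552; 0.0606 0.2182 0.0705; 0.0552 0.0705 0.7339]
step 4: x^-=[0.6129, 1.2233, 0.4675]  P^-=[0.6641 0.1129 0.2947; 0.1129 0.5538 0.0513; 0.2947 0.0513 0.9092]  S=[1.2994 -0.1251; -0.1251 0.8892]  K=[0.5398 -0.0526; 0.1714 0.6033; 0.3067 -0.1351]  nu=[1.9151, -1.5563]  x^+=[1.7285, 0.6128, 1.2652]  P^+=[0.2759 0.0605 0.0621; 0.0605 0.2178 0.0757; 0.0621 0.0757 0.7603]
step 5: x^-=[2.1867, 0.7184, 1.3814]  P^-=[0.6655 0.1142 0.3057; 0.1142 0.5536 0.0563; 0.3057 0.0563 0.9290]  S=[1.3042 -0.1260; -0.1260 0.8883]  K=[0.5400 -0.0528; 0.1726 0.6029; 0.3161 -0.1346]  nu=[-1.6522, -2.4627]  x^+=[1.4246, -1.0515, 1.1906]  P^+=[0.2755 0.0608 0.0654; 0.0608 0.2181 0.0783; 0.0654 0.0783 0.7719]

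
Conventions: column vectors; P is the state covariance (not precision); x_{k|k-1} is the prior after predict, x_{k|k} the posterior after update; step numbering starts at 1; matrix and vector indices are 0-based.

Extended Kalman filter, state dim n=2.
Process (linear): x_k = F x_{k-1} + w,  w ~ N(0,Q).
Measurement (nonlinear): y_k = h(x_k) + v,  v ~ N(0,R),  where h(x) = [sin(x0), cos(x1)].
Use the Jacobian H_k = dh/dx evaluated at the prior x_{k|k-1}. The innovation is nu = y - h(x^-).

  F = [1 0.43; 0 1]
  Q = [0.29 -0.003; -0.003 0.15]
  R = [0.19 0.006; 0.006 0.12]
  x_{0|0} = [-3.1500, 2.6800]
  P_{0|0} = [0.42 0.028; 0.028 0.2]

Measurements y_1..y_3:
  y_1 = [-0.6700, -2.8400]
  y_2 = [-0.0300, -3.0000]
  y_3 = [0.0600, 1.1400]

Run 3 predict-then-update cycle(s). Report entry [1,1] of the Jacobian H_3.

H_jac[1,1] = -0.7803

step 1: x^-=[-1.9976, 2.6800]  P^-=[0.7711 0.1110; 0.1110 0.3500]  H_jac=[-0.4140 0.0000; 0.0000 -0.4454]  S=[0.3221 0.0265; 0.0265 0.1894]  K=[-0.9807 -0.1240; -0.0759 -0.8123]  nu=[0.2403, -1.9447]  x^+=[-1.9922, 4.2414]  P^+=[0.4519 0.0466; 0.0466 0.2199]
step 2: x^-=[-0.1684, 4.2414]  P^-=[0.8227 0.1382; 0.1382 0.3699]  H_jac=[0.9859 0.0000; 0.0000 0.8911]  S=[0.9896 0.1274; 0.1274 0.4137]  K=[0.8135 0.0471; 0.0365 0.7854]  nu=[0.1376, -2.5463]  x^+=[-0.1764, 2.2465]  P^+=[0.1571 0.0118; 0.0118 0.1060]
step 3: x^-=[0.7896, 2.2465]  P^-=[0.4768 0.0544; 0.0544 0.2560]  H_jac=[0.7042 0.0000; 0.0000 -0.7803]  S=[0.4264 -0.0239; -0.0239 0.2759]  K=[0.7826 -0.0861; 0.0495 -0.7198]  nu=[-0.6501, 1.7655]  x^+=[0.1288, 0.9435]  P^+=[0.2104 0.0072; 0.0072 0.1103]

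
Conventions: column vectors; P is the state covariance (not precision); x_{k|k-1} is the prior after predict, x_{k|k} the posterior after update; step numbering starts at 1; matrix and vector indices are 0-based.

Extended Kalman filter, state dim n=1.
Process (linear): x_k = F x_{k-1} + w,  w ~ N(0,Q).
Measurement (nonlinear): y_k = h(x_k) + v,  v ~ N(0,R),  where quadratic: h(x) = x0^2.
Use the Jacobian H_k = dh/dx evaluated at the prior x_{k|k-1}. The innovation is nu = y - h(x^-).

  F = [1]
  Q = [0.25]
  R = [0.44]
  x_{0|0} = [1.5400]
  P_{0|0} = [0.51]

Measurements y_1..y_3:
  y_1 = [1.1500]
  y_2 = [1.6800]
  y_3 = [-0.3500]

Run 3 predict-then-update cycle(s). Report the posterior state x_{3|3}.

step 1: x^-=[1.5400]  P^-=[0.7600]  H_jac=[3.0800]  S=[7.6497]  K=[0.3060]  nu=[-1.2216]  x^+=[1.1662]  P^+=[0.0437]
step 2: x^-=[1.1662]  P^-=[0.2937]  H_jac=[2.3324]  S=[2.0378]  K=[0.3362]  nu=[0.3200]  x^+=[1.2738]  P^+=[0.0634]
step 3: x^-=[1.2738]  P^-=[0.3134]  H_jac=[2.5475]  S=[2.4741]  K=[0.3227]  nu=[-1.9725]  x^+=[0.6372]  P^+=[0.0557]

x_post = [0.6372]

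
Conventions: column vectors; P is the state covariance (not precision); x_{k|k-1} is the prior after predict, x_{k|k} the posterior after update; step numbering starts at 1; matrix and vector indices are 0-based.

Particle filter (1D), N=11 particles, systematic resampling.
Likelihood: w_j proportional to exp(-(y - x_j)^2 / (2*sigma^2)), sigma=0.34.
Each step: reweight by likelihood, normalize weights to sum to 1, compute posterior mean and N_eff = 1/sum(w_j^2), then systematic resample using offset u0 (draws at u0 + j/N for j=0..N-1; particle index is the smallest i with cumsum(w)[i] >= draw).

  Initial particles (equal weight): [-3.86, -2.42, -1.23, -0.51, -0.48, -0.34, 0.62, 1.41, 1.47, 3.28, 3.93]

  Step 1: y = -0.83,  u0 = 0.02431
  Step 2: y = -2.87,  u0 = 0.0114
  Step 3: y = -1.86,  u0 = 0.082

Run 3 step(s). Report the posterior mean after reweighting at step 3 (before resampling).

step 1: w=[0.0000, 0.0000, 0.2400, 0.3079, 0.2823, 0.1697, 0.0001, 0.0000, 0.0000, 0.0000, 0.0000]  mean=-0.6454  Neff=3.8328  idx=[2, 2, 2, 3, 3, 3, 4, 4, 4, 5, 5]
step 2: w=[0.3333, 0.3333, 0.3333, 0.0000, 0.0000, 0.0000, 0.0000, 0.0000, 0.0000, 0.0000, 0.0000]  mean=-1.2300  Neff=3.0000  idx=[0, 0, 0, 0, 1, 1, 1, 1, 2, 2, 2]
step 3: w=[0.0909, 0.0909, 0.0909, 0.0909, 0.0909, 0.0909, 0.0909, 0.0909, 0.0909, 0.0909, 0.0909]  mean=-1.2300  Neff=11.0000  idx=[0, 1, 2, 3, 4, 5, 6, 7, 8, 9, 10]

post_mean = -1.2300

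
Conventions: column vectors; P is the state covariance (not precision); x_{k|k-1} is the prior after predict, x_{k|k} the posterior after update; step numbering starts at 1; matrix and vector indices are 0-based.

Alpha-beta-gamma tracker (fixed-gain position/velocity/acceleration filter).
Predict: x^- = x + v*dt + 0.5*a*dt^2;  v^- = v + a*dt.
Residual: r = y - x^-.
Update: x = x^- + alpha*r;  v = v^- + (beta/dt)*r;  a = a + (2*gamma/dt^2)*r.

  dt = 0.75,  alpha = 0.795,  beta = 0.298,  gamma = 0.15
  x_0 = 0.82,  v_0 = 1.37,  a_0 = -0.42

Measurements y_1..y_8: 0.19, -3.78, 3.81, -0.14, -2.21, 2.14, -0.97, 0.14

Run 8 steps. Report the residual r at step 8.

step 1: x_pred=1.7294  r=-1.5394  x^+=0.5056  v^+=0.4434  a^+=-1.2410
step 2: x_pred=0.4891  r=-4.2691  x^+=-2.9048  v^+=-2.1836  a^+=-3.5178
step 3: x_pred=-5.5320  r=9.3420  x^+=1.8949  v^+=-1.1101  a^+=1.4645
step 4: x_pred=1.4742  r=-1.6142  x^+=0.1909  v^+=-0.6531  a^+=0.6036
step 5: x_pred=-0.1291  r=-2.0809  x^+=-1.7834  v^+=-1.0272  a^+=-0.5062
step 6: x_pred=-2.6962  r=4.8362  x^+=1.1486  v^+=0.5148  a^+=2.0731
step 7: x_pred=2.1177  r=-3.0877  x^+=-0.3370  v^+=0.8428  a^+=0.4263
step 8: x_pred=0.4150  r=-0.2750  x^+=0.1964  v^+=1.0533  a^+=0.2797

resid = -0.2750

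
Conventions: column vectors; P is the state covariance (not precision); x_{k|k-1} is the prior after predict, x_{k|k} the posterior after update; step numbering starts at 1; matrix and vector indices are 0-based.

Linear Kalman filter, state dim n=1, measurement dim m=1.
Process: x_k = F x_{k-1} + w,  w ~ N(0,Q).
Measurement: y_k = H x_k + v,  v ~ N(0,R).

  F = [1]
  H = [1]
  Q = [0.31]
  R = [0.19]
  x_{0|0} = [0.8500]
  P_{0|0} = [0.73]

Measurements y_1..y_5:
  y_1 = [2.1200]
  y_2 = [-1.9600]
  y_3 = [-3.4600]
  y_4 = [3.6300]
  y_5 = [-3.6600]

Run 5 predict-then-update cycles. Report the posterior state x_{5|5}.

x_post = [-2.0399]

step 1: x^-=[0.8500]  P^-=[1.0400]  S=[1.2300]  K=[0.8455]  nu=[1.2700]  x^+=[1.9238]  P^+=[0.1607]
step 2: x^-=[1.9238]  P^-=[0.4707]  S=[0.6607]  K=[0.7124]  nu=[-3.8838]  x^+=[-0.8430]  P^+=[0.1354]
step 3: x^-=[-0.8430]  P^-=[0.4454]  S=[0.6354]  K=[0.7010]  nu=[-2.6170]  x^+=[-2.6774]  P^+=[0.1332]
step 4: x^-=[-2.6774]  P^-=[0.4432]  S=[0.6332]  K=[0.6999]  nu=[6.3074]  x^+=[1.7373]  P^+=[0.1330]
step 5: x^-=[1.7373]  P^-=[0.4430]  S=[0.6330]  K=[0.6998]  nu=[-5.3973]  x^+=[-2.0399]  P^+=[0.1330]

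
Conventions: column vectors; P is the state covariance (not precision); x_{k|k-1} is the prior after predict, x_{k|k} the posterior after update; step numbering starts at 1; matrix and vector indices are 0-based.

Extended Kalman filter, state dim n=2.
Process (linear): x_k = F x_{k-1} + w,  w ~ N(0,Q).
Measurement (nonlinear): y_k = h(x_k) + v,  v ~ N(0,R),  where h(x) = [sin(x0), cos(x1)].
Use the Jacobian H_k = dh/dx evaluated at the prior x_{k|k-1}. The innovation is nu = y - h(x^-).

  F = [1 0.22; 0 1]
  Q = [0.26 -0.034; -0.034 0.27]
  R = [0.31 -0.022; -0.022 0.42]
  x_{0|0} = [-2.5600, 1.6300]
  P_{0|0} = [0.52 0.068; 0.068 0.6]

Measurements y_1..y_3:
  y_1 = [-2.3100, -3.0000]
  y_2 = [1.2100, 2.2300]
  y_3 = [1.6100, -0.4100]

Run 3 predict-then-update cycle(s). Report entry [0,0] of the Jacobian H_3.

H_jac[0,0] = -0.5545

step 1: x^-=[-2.2014, 1.6300]  P^-=[0.8390 0.1660; 0.1660 0.8700]  H_jac=[-0.5896 0.0000; 0.0000 -0.9982]  S=[0.6017 0.0757; 0.0757 1.2870]  K=[-0.8120 -0.0810; -0.0783 -0.6702]  nu=[-1.5023, -2.9408]  x^+=[-0.7434, 3.7187]  P^+=[0.4239 0.0162; 0.0162 0.2803]
step 2: x^-=[0.0748, 3.7187]  P^-=[0.7046 0.0438; 0.0438 0.5503]  H_jac=[0.9972 0.0000; 0.0000 0.5456]  S=[1.0106 0.0019; 0.0019 0.5838]  K=[0.6951 0.0388; 0.0423 0.5141]  nu=[1.1353, 3.0680]  x^+=[0.9829, 5.3441]  P^+=[0.2152 0.0018; 0.0018 0.3941]
step 3: x^-=[2.1586, 5.3441]  P^-=[0.4951 0.0545; 0.0545 0.6641]  H_jac=[-0.5545 0.0000; 0.0000 0.8070]  S=[0.4622 -0.0464; -0.0464 0.8525]  K=[-0.5920 0.0194; -0.0023 0.6285]  nu=[0.7778, -1.0005]  x^+=[1.6787, 4.7135]  P^+=[0.3317 0.0262; 0.0262 0.3272]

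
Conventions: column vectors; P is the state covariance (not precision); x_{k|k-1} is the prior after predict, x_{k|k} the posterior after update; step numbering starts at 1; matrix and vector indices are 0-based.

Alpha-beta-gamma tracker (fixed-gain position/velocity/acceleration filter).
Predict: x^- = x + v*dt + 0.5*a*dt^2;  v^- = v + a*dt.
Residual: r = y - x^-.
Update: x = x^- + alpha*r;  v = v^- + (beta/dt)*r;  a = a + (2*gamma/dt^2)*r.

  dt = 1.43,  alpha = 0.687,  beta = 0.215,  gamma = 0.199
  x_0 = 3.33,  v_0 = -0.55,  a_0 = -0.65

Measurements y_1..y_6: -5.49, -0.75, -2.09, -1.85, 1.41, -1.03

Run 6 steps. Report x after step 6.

step 1: x_pred=1.8789  r=-7.3689  x^+=-3.1835  v^+=-2.5874  a^+=-2.0842
step 2: x_pred=-9.0145  r=8.2645  x^+=-3.3368  v^+=-4.3253  a^+=-0.4757
step 3: x_pred=-10.0083  r=7.9183  x^+=-4.5684  v^+=-3.8150  a^+=1.0655
step 4: x_pred=-8.9345  r=7.0845  x^+=-4.0674  v^+=-1.2262  a^+=2.4443
step 5: x_pred=-3.3218  r=4.7318  x^+=-0.0710  v^+=2.9806  a^+=3.3653
step 6: x_pred=7.6320  r=-8.6620  x^+=1.6812  v^+=6.4906  a^+=1.6794

x_post = 1.6812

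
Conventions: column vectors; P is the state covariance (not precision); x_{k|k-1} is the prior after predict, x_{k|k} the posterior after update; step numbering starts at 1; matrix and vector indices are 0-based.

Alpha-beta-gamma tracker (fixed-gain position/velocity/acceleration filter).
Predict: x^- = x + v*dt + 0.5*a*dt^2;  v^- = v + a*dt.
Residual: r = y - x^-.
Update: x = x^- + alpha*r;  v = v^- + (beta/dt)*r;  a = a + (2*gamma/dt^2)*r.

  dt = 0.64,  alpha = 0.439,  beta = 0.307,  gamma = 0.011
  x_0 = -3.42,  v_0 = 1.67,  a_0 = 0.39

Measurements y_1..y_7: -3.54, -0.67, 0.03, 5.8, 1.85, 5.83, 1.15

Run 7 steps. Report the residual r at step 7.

resid = -6.7735

step 1: x_pred=-2.2713  r=-1.2687  x^+=-2.8283  v^+=1.3110  a^+=0.3219
step 2: x_pred=-1.9233  r=1.2533  x^+=-1.3731  v^+=2.1182  a^+=0.3892
step 3: x_pred=0.0623  r=-0.0323  x^+=0.0481  v^+=2.3518  a^+=0.3874
step 4: x_pred=1.6326  r=4.1674  x^+=3.4621  v^+=4.5988  a^+=0.6113
step 5: x_pred=6.5305  r=-4.6805  x^+=4.4758  v^+=2.7448  a^+=0.3599
step 6: x_pred=6.3062  r=-0.4762  x^+=6.0971  v^+=2.7468  a^+=0.3343
step 7: x_pred=7.9235  r=-6.7735  x^+=4.9499  v^+=-0.2885  a^+=-0.0295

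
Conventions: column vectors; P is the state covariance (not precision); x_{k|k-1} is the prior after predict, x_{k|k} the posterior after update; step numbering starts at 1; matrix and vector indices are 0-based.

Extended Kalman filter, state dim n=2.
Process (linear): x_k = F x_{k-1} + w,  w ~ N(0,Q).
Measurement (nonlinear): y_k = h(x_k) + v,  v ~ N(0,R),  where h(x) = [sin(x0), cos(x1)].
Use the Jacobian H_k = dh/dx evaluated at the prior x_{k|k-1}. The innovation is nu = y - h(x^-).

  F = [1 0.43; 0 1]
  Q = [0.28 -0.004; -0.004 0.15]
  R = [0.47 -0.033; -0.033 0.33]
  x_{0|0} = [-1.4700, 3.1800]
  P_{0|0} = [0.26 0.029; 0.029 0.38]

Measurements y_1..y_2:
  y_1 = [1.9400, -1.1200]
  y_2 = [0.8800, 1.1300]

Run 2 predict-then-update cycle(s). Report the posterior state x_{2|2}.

step 1: x^-=[-0.1026, 3.1800]  P^-=[0.6352 0.1884; 0.1884 0.5300]  H_jac=[0.9947 0.0000; 0.0000 0.0384]  S=[1.0985 -0.0258; -0.0258 0.3308]  K=[0.5768 0.0669; 0.1724 0.0750]  nu=[2.0424, -0.1207]  x^+=[1.0673, 3.5230]  P^+=[0.2703 0.0790; 0.0790 0.4962]
step 2: x^-=[2.5822, 3.5230]  P^-=[0.7099 0.2883; 0.2883 0.6462]  H_jac=[-0.8476 0.0000; 0.0000 0.3722]  S=[0.9800 -0.1240; -0.1240 0.4195]  K=[-0.6042 0.0773; -0.1837 0.5190]  nu=[0.3493, 2.0581]  x^+=[2.5301, 4.5270]  P^+=[0.3381 0.1221; 0.1221 0.4765]

x_post = [2.5301, 4.5270]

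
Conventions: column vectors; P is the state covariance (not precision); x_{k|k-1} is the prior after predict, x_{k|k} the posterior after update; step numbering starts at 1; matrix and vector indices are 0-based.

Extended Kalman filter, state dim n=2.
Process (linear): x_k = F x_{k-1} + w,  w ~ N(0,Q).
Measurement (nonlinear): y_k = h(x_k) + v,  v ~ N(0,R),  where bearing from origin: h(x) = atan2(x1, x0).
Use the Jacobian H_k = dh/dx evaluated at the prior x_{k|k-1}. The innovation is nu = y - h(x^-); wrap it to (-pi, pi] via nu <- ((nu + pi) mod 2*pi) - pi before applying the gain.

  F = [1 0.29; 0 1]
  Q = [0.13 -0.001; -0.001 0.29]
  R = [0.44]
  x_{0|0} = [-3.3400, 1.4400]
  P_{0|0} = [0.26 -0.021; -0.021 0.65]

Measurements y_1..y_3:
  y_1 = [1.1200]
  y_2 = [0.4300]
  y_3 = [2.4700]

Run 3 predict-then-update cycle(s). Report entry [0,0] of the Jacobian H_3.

step 1: x^-=[-2.9224, 1.4400]  P^-=[0.4325 0.1665; 0.1665 0.9400]  H_jac=[-0.1357 -0.2753]  S=[0.5317]  K=[-0.1966; -0.5293]  nu=[-1.5638]  x^+=[-2.6150, 2.2677]  P^+=[0.4119 0.1112; 0.1112 0.7911]
step 2: x^-=[-1.9574, 2.2677]  P^-=[0.6729 0.3396; 0.3396 1.0811]  H_jac=[-0.2527 -0.2181]  S=[0.5718]  K=[-0.4269; -0.5624]  nu=[-1.8529]  x^+=[-1.1663, 3.3098]  P^+=[0.5687 0.2023; 0.2023 0.9002]
step 3: x^-=[-0.2065, 3.3098]  P^-=[0.8918 0.4623; 0.4623 1.1902]  H_jac=[-0.3010 -0.0188]  S=[0.5264]  K=[-0.5263; -0.3068]  nu=[0.8369]  x^+=[-0.6470, 3.0530]  P^+=[0.7459 0.3773; 0.3773 1.1406]

H_jac[0,0] = -0.3010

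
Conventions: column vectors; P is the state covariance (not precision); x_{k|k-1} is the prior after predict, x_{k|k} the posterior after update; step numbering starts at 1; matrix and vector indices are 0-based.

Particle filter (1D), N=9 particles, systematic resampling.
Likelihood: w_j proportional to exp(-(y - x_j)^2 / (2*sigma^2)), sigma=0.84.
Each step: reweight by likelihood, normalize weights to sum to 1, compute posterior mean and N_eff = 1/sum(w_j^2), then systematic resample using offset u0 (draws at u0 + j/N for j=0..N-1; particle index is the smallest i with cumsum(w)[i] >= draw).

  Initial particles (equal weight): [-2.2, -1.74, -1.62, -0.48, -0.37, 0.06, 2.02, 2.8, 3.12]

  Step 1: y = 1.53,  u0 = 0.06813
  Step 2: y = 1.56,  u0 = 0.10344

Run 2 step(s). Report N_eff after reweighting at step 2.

step 1: w=[0.0000, 0.0003, 0.0005, 0.0340, 0.0461, 0.1286, 0.5017, 0.1897, 0.0992]  mean=1.8267  Neff=3.1515  idx=[4, 5, 6, 6, 6, 6, 7, 7, 8]
step 2: w=[0.0156, 0.0444, 0.1884, 0.1884, 0.1884, 0.1884, 0.0736, 0.0736, 0.0390]  mean=2.0533  Neff=6.3864  idx=[2, 2, 3, 3, 4, 5, 5, 6, 8]

N_eff = 6.3864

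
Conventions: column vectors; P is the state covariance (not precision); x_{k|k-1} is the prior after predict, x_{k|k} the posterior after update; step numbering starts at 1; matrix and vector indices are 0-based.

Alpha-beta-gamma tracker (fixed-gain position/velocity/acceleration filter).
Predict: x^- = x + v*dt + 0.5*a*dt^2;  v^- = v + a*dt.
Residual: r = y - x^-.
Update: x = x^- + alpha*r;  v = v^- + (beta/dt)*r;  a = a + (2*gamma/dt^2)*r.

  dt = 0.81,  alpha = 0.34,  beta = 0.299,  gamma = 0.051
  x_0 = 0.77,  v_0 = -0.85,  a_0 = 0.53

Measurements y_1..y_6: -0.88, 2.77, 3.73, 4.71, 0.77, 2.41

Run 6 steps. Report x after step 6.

x_post = 5.4358

step 1: x_pred=0.2554  r=-1.1354  x^+=-0.1307  v^+=-0.8398  a^+=0.3535
step 2: x_pred=-0.6949  r=3.4649  x^+=0.4831  v^+=0.7256  a^+=0.8922
step 3: x_pred=1.3635  r=2.3665  x^+=2.1681  v^+=2.3218  a^+=1.2601
step 4: x_pred=4.4621  r=0.2479  x^+=4.5464  v^+=3.4339  a^+=1.2986
step 5: x_pred=7.7539  r=-6.9839  x^+=5.3794  v^+=1.9078  a^+=0.2129
step 6: x_pred=6.9945  r=-4.5845  x^+=5.4358  v^+=0.3879  a^+=-0.4999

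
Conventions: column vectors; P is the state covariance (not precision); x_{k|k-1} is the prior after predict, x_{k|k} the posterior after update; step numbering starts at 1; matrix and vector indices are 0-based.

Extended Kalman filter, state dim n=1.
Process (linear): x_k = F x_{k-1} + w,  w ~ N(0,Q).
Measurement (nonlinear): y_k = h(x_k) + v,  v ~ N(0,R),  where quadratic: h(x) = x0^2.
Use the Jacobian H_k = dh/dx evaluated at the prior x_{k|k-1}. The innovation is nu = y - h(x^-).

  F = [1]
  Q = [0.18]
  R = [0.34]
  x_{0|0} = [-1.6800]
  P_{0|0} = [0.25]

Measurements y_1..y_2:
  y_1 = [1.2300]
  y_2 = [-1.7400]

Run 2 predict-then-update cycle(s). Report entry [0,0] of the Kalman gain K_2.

K[0,0] = -0.3190

step 1: x^-=[-1.6800]  P^-=[0.4300]  H_jac=[-3.3600]  S=[5.1945]  K=[-0.2781]  nu=[-1.5924]  x^+=[-1.2371]  P^+=[0.0281]
step 2: x^-=[-1.2371]  P^-=[0.2081]  H_jac=[-2.4742]  S=[1.6142]  K=[-0.3190]  nu=[-3.2704]  x^+=[-0.1937]  P^+=[0.0438]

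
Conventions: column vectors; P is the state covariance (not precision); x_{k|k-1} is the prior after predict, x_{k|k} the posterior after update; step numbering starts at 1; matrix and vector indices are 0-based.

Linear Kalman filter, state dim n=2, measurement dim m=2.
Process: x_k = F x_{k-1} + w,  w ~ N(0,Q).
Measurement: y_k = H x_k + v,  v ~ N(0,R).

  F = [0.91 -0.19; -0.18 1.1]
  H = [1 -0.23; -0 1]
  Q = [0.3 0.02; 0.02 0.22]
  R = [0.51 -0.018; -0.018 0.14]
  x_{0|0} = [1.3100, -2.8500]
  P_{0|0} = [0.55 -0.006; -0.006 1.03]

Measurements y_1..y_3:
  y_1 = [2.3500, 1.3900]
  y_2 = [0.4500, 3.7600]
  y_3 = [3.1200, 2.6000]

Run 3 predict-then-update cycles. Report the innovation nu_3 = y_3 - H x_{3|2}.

innov = [3.2524, -0.4084]

step 1: x^-=[1.7336, -3.3708]  P^-=[0.7947 -0.2916; -0.2916 1.4865]  S=[1.5175 -0.6515; -0.6515 1.6265]  K=[0.5929 0.0582; -0.0303 0.9018]  nu=[-0.1589, 4.7608]  x^+=[1.9165, 0.9273]  P^+=[0.3007 -0.0025; -0.0025 0.1268]
step 2: x^-=[1.5679, 0.6750]  P^-=[0.5545 -0.0584; -0.0584 0.3842]  S=[1.1117 -0.1647; -0.1647 0.5242]  K=[0.5185 0.0516; -0.0245 0.7252]  nu=[-0.9626, 3.0850]  x^+=[1.2279, 2.9359]  P^+=[0.2630 -0.0021; -0.0021 0.1020]
step 3: x^-=[0.5596, 3.0084]  P^-=[0.5222 -0.0466; -0.0466 0.3527]  S=[1.0723 -0.1457; -0.1457 0.4927]  K=[0.5044 0.0546; -0.0227 0.7092]  nu=[3.2524, -0.4084]  x^+=[2.1778, 2.6448]  P^+=[0.2559 -0.0014; -0.0014 0.0997]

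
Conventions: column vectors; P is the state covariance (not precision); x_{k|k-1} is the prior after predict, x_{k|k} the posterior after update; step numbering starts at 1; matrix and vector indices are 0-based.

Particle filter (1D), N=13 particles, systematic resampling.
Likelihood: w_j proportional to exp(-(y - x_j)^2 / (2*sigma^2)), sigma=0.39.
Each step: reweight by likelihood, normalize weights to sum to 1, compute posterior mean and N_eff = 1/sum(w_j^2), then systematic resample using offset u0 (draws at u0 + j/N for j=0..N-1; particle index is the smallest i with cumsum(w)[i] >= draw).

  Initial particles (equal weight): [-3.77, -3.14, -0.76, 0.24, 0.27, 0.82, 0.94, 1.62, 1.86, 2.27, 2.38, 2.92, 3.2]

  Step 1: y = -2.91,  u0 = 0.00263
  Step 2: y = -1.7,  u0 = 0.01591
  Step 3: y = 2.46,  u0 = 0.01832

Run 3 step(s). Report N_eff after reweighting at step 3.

N_eff = 13.0000

step 1: w=[0.0947, 0.9053, 0.0000, 0.0000, 0.0000, 0.0000, 0.0000, 0.0000, 0.0000, 0.0000, 0.0000, 0.0000, 0.0000]  mean=-3.1997  Neff=1.2070  idx=[0, 0, 1, 1, 1, 1, 1, 1, 1, 1, 1, 1, 1]
step 2: w=[0.0001, 0.0001, 0.0909, 0.0909, 0.0909, 0.0909, 0.0909, 0.0909, 0.0909, 0.0909, 0.0909, 0.0909, 0.0909]  mean=-3.1401  Neff=11.0028  idx=[2, 3, 3, 4, 5, 6, 7, 8, 8, 9, 10, 11, 12]
step 3: w=[0.0769, 0.0769, 0.0769, 0.0769, 0.0769, 0.0769, 0.0769, 0.0769, 0.0769, 0.0769, 0.0769, 0.0769, 0.0769]  mean=-3.1400  Neff=13.0000  idx=[0, 1, 2, 3, 4, 5, 6, 7, 8, 9, 10, 11, 12]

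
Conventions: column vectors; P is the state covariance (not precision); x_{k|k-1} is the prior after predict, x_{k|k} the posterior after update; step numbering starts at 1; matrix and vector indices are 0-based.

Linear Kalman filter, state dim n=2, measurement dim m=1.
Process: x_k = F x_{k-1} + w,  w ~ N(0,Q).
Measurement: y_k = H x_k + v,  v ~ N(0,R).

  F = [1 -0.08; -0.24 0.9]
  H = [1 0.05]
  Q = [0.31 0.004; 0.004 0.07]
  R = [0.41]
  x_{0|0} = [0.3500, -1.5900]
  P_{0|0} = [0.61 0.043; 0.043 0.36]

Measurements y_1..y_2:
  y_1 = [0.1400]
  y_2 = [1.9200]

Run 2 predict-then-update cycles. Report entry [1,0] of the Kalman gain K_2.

step 1: x^-=[0.4772, -1.5150]  P^-=[0.9154 -0.1288; -0.1288 0.3782]  S=[1.3135]  K=[0.6920; -0.0837]  nu=[-0.2614]  x^+=[0.2963, -1.4931]  P^+=[0.2864 -0.0527; -0.0527 0.3690]
step 2: x^-=[0.4157, -1.4149]  P^-=[0.6072 -0.1398; -0.1398 0.4081]  S=[1.0042]  K=[0.5977; -0.1189]  nu=[1.5750]  x^+=[1.3571, -1.6021]  P^+=[0.2485 -0.0684; -0.0684 0.3940]

K[1,0] = -0.1189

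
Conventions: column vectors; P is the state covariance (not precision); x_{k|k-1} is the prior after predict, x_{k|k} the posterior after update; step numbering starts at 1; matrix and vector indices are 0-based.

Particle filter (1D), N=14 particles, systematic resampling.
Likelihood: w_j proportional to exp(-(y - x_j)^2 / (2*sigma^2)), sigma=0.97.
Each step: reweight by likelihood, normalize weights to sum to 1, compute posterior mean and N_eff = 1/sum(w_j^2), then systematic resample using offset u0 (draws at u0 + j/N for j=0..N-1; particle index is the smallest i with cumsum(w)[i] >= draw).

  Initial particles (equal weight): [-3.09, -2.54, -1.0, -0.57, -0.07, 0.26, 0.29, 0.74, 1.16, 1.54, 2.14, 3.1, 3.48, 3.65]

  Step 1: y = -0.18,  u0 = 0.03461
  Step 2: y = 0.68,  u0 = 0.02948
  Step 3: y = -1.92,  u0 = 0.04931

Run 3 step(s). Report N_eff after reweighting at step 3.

step 1: w=[0.0019, 0.0090, 0.1214, 0.1601, 0.1724, 0.1566, 0.1543, 0.1107, 0.0668, 0.0360, 0.0099, 0.0006, 0.0001, 0.0001]  mean=0.0706  Neff=7.3192  idx=[2, 2, 3, 3, 4, 4, 4, 5, 5, 6, 6, 7, 8, 9]
step 2: w=[0.0228, 0.0228, 0.0446, 0.0446, 0.0759, 0.0759, 0.0759, 0.0932, 0.0932, 0.0944, 0.0944, 0.1022, 0.0906, 0.0691]  mean=0.2779  Neff=12.3497  idx=[1, 3, 4, 5, 6, 7, 8, 8, 9, 10, 11, 11, 12, 13]
step 3: w=[0.3274, 0.1949, 0.0833, 0.0833, 0.0833, 0.0411, 0.0411, 0.0411, 0.0383, 0.0383, 0.0120, 0.0120, 0.0033, 0.0009]  mean=-0.3788  Neff=5.7391  idx=[0, 0, 0, 0, 1, 1, 1, 2, 3, 4, 4, 6, 8, 10]

N_eff = 5.7391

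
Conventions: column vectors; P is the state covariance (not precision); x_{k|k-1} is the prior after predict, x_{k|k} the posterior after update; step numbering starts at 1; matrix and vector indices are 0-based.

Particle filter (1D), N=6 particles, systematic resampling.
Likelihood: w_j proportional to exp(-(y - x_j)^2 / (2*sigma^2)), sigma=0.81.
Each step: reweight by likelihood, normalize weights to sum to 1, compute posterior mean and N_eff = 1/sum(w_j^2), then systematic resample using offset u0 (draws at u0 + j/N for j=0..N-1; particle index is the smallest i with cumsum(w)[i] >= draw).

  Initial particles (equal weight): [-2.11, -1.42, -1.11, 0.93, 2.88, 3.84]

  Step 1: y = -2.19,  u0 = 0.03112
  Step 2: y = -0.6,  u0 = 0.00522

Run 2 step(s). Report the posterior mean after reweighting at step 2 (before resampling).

post_mean = -1.4632

step 1: w=[0.4870, 0.3115, 0.2012, 0.0003, 0.0000, 0.0000]  mean=-1.6930  Neff=2.6688  idx=[0, 0, 0, 1, 1, 2]
step 2: w=[0.0691, 0.0691, 0.0691, 0.2353, 0.2353, 0.3221]  mean=-1.4632  Neff=4.3704  idx=[0, 2, 3, 4, 4, 5]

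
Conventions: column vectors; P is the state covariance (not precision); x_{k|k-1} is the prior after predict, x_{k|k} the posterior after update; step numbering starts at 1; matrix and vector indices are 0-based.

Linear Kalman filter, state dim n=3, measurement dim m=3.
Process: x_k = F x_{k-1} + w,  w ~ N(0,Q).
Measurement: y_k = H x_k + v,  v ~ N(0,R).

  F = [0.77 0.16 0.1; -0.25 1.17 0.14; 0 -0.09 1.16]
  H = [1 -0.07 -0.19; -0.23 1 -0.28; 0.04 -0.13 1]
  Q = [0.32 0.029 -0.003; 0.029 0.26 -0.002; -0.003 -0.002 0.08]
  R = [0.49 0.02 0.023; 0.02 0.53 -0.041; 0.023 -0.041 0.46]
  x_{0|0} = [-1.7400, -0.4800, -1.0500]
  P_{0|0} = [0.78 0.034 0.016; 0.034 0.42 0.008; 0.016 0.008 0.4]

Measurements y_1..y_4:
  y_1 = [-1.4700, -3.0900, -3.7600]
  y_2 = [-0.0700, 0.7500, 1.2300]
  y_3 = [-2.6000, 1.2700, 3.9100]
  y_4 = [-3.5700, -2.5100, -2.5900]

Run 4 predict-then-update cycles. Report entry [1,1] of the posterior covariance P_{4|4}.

step 1: x^-=[-1.5216, -0.2736, -1.1748]  P^-=[0.8083 -0.0052 0.0507; -0.0052 0.8731 0.0256; 0.0507 0.0256 0.6200]  S=[1.3071 -0.2157 -0.0047; -0.2157 1.4891 -0.3216; -0.0047 -0.3216 1.0935]  K=[0.6057 -0.0353 0.0688; 0.0466 0.6105 0.0992; -0.0493 0.0083 0.5680]  nu=[-0.1908, -3.4953, -2.5599]  x^+=[-1.6898, -2.6703, -2.6486]  P^+=[0.3113 0.0746 0.0443; 0.0746 0.3558 0.0649; 0.0443 0.0649 0.2665]
step 2: x^-=[-1.9933, -3.0726, -2.8320]  P^-=[0.5436 0.1163 0.0686; 0.1163 0.7462 0.0800; 0.0686 0.0800 0.4279]  S=[1.0125 -0.0461 0.0193; -0.0461 1.2491 -0.1884; 0.0193 -0.1884 0.8849]  K=[0.5149 0.0081 0.0755; 0.0725 0.5769 0.1072; -0.0260 0.0271 0.4813]  nu=[1.1701, 2.5712, 3.7423]  x^+=[-1.0873, -1.1030, -0.9918]  P^+=[0.2691 0.0865 0.0467; 0.0865 0.3418 0.0683; 0.0467 0.0683 0.2267]
step 3: x^-=[-1.1129, -1.1576, -1.0512]  P^-=[0.5213 0.1322 0.0662; 0.1322 0.7177 0.0791; 0.0662 0.0791 0.3735]  S=[0.9867 -0.0251 0.0240; -0.0251 1.2080 -0.1685; 0.0240 -0.1685 0.8299]  K=[0.5048 0.0155 0.0727; 0.0797 0.5665 0.1019; -0.0206 0.0282 0.4472]  nu=[-1.7678, 1.8773, 4.8552]  x^+=[-1.6231, 0.2598, 1.2097]  P^+=[0.2642 0.0888 0.0454; 0.0888 0.3365 0.0657; 0.0454 0.0657 0.2108]
step 4: x^-=[-1.0873, 0.8791, 1.3798]  P^-=[0.5183 0.1334 0.0626; 0.1334 0.7077 0.0740; 0.0626 0.0740 0.3527]  S=[0.9840 -0.0218 0.0242; -0.0218 1.1980 -0.1657; 0.0242 -0.1657 0.8099]  K=[0.5038 0.0160 0.0697; 0.0811 0.5627 0.0970; -0.0198 0.0268 0.4328]  nu=[-2.1590, -3.2529, -3.8121]  x^+=[-2.4929, -1.4959, -0.3142]  P^+=[0.2633 0.0886 0.0440; 0.0886 0.3340 0.0633; 0.0440 0.0633 0.2040]

P_post[1,1] = 0.3340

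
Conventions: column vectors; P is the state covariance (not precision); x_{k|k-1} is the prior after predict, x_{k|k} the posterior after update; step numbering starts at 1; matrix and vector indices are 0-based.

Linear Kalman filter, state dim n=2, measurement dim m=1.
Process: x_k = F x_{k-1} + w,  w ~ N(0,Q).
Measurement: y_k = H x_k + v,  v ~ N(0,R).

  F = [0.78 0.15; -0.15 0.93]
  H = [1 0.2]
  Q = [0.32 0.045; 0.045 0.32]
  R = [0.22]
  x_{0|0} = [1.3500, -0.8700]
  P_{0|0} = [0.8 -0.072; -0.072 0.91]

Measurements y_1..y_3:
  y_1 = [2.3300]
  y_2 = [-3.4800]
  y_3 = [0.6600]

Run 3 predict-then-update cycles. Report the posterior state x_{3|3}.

x_post = [0.0825, -1.2521]

step 1: x^-=[0.9225, -1.0116]  P^-=[0.8103 0.0277; 0.0277 1.1451]  S=[1.0872]  K=[0.7504; 0.2362]  nu=[1.6098]  x^+=[2.1305, -0.6314]  P^+=[0.1981 -0.1649; -0.1649 1.0845]
step 2: x^-=[1.5671, -0.9068]  P^-=[0.4263 0.0572; 0.0572 1.3085]  S=[0.7215]  K=[0.6067; 0.4419]  nu=[-4.8658]  x^+=[-1.3850, -3.0571]  P^+=[0.1607 -0.1363; -0.1363 1.1676]
step 3: x^-=[-1.5388, -2.6354]  P^-=[0.4122 0.0933; 0.0933 1.3715]  S=[0.7243]  K=[0.5948; 0.5074]  nu=[2.7259]  x^+=[0.0825, -1.2521]  P^+=[0.1559 -0.1253; -0.1253 1.1849]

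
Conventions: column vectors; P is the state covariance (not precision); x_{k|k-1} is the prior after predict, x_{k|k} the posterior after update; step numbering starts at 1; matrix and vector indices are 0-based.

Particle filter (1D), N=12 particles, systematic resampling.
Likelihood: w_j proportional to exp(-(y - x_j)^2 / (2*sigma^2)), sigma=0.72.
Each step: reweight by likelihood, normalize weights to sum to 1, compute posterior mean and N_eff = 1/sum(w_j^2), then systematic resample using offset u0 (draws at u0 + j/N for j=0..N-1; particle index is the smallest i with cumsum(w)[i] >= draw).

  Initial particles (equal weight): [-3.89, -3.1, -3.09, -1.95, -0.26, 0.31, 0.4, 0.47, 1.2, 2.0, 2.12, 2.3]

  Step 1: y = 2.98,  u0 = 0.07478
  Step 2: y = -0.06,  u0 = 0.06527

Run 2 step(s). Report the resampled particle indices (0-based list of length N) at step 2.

step 1: w=[0.0000, 0.0000, 0.0000, 0.0000, 0.0000, 0.0007, 0.0010, 0.0015, 0.0298, 0.2509, 0.3105, 0.4056]  mean=2.1300  Neff=3.0791  idx=[9, 9, 9, 10, 10, 10, 10, 11, 11, 11, 11, 11]
step 2: w=[0.1462, 0.1462, 0.1462, 0.0895, 0.0895, 0.0895, 0.0895, 0.0407, 0.0407, 0.0407, 0.0407, 0.0407]  mean=2.1040  Neff=9.5757  idx=[0, 1, 1, 2, 2, 3, 4, 5, 6, 7, 9, 11]

resampled_idx = [0, 1, 1, 2, 2, 3, 4, 5, 6, 7, 9, 11]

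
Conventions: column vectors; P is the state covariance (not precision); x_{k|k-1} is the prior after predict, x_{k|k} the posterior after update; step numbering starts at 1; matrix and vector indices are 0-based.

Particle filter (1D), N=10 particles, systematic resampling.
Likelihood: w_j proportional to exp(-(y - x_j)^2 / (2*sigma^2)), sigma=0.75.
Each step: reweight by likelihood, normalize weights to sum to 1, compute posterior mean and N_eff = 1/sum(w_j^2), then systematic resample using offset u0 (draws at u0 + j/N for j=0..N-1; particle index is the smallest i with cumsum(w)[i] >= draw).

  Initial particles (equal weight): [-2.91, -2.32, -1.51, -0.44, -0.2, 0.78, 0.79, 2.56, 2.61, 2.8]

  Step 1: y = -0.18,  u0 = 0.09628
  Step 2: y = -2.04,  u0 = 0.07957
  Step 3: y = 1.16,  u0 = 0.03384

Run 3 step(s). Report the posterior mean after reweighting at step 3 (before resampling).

post_mean = -0.3065

step 1: w=[0.0004, 0.0056, 0.0682, 0.3094, 0.3284, 0.1448, 0.1423, 0.0004, 0.0003, 0.0001]  mean=-0.0914  Neff=4.0086  idx=[3, 3, 3, 4, 4, 4, 4, 5, 6, 6]
step 2: w=[0.2023, 0.2023, 0.2023, 0.0971, 0.0971, 0.0971, 0.0971, 0.0017, 0.0016, 0.0016]  mean=-0.3408  Neff=6.2330  idx=[0, 0, 1, 1, 2, 2, 3, 4, 5, 6]
step 3: w=[0.0740, 0.0740, 0.0740, 0.0740, 0.0740, 0.0740, 0.1391, 0.1391, 0.1391, 0.1391]  mean=-0.3065  Neff=9.0766  idx=[0, 1, 3, 4, 5, 6, 7, 8, 8, 9]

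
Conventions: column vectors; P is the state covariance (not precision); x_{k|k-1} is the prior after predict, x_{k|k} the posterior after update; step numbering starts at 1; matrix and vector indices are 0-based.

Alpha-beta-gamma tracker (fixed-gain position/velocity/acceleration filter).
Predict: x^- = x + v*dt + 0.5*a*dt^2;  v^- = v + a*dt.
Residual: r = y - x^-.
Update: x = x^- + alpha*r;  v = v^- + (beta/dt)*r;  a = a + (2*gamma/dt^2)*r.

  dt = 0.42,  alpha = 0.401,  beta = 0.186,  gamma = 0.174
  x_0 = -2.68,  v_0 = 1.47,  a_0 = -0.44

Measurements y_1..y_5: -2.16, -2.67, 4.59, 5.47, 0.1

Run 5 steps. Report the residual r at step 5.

resid = -8.4750

step 1: x_pred=-2.1014  r=-0.0586  x^+=-2.1249  v^+=1.2593  a^+=-0.5556
step 2: x_pred=-1.6450  r=-1.0250  x^+=-2.0560  v^+=0.5720  a^+=-2.5777
step 3: x_pred=-2.0432  r=6.6332  x^+=0.6167  v^+=2.4269  a^+=10.5082
step 4: x_pred=2.5629  r=2.9071  x^+=3.7286  v^+=8.1278  a^+=16.2433
step 5: x_pred=8.5750  r=-8.4750  x^+=5.1765  v^+=11.1968  a^+=-0.4760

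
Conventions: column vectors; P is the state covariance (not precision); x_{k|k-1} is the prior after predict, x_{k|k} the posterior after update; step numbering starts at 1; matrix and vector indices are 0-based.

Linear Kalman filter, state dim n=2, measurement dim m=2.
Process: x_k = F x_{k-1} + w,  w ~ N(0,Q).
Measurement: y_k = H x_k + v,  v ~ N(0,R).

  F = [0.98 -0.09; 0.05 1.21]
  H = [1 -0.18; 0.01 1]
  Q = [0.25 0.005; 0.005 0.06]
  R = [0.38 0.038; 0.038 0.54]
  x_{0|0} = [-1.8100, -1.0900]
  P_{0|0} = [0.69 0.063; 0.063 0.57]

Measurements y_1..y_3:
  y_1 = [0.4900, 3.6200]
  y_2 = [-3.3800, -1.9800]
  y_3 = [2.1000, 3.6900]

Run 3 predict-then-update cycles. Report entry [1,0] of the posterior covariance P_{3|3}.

step 1: x^-=[-1.6757, -1.4094]  P^-=[0.9062 0.0512; 0.0512 0.9039]  S=[1.2970 -0.0646; -0.0646 1.4450]  K=[0.6952 0.0727; -0.0550 0.6234]  nu=[1.9120, 5.0462]  x^+=[0.0205, 1.6314]  P^+=[0.2783 0.0629; 0.0629 0.3339]
step 2: x^-=[-0.1267, 1.9750]  P^-=[0.5088 0.0566; 0.0566 0.5572]  S=[0.8865 -0.0007; -0.0007 1.0984]  K=[0.5625 0.0565; -0.0489 0.5078]  nu=[-2.8978, -3.9538]  x^+=[-1.9803, 0.1091]  P^+=[0.2248 0.0496; 0.0496 0.2718]
step 3: x^-=[-1.9505, 0.0329]  P^-=[0.4594 0.0451; 0.0451 0.4646]  S=[0.8382 0.0040; 0.0040 1.0055]  K=[0.5382 0.0473; -0.0482 0.4627]  nu=[4.0564, 3.6766]  x^+=[0.4063, 1.5385]  P^+=[0.2142 0.0438; 0.0438 0.2476]

P_post[1,0] = 0.0438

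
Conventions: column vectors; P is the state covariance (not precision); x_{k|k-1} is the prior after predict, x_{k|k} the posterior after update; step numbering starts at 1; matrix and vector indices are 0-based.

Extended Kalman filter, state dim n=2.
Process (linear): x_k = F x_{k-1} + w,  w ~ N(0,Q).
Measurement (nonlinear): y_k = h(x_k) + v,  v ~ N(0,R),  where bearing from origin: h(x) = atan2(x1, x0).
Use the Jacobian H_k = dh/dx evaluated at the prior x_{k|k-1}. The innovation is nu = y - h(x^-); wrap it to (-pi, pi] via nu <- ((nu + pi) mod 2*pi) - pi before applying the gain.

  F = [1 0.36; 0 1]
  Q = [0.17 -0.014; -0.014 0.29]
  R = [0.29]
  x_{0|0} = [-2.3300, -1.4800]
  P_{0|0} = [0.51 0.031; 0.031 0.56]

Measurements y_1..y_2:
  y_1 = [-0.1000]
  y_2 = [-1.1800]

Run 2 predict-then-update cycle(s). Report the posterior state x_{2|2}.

step 1: x^-=[-2.8628, -1.4800]  P^-=[0.7749 0.2186; 0.2186 0.8500]  H_jac=[0.1425 -0.2756]  S=[0.3531]  K=[0.1421; -0.5752]  nu=[2.5645]  x^+=[-2.4985, -2.9552]  P^+=[0.7678 0.2475; 0.2475 0.7331]
step 2: x^-=[-3.5624, -2.9552]  P^-=[1.2110 0.4974; 0.4974 1.0231]  H_jac=[0.1379 -0.1663]  S=[0.3185]  K=[0.2648; -0.3187]  nu=[1.2691]  x^+=[-3.2263, -3.3597]  P^+=[1.1886 0.5243; 0.5243 0.9908]

x_post = [-3.2263, -3.3597]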